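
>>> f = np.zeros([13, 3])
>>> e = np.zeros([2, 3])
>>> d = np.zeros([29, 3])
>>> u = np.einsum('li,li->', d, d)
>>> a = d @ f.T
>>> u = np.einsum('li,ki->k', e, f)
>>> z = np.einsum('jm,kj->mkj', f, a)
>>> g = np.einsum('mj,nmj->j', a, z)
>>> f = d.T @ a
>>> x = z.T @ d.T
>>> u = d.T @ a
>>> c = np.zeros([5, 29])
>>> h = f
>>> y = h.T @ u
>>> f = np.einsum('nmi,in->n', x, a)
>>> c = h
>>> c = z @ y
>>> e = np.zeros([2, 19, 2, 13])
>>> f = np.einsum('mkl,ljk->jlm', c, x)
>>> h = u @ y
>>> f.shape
(29, 13, 3)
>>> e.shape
(2, 19, 2, 13)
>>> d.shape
(29, 3)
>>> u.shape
(3, 13)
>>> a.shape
(29, 13)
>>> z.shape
(3, 29, 13)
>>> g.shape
(13,)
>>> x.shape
(13, 29, 29)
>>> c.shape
(3, 29, 13)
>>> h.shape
(3, 13)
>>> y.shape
(13, 13)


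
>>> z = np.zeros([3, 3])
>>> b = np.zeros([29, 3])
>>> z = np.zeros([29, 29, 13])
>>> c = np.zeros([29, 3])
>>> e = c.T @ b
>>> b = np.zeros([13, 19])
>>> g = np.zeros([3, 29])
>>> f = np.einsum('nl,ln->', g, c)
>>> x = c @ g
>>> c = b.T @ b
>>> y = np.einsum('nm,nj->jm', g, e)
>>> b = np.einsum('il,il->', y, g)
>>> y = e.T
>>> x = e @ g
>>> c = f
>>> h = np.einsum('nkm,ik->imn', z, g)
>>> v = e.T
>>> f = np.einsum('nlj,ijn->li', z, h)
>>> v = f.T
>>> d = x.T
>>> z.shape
(29, 29, 13)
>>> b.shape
()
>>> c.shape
()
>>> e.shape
(3, 3)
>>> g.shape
(3, 29)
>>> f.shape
(29, 3)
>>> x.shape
(3, 29)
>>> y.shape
(3, 3)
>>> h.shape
(3, 13, 29)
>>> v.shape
(3, 29)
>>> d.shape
(29, 3)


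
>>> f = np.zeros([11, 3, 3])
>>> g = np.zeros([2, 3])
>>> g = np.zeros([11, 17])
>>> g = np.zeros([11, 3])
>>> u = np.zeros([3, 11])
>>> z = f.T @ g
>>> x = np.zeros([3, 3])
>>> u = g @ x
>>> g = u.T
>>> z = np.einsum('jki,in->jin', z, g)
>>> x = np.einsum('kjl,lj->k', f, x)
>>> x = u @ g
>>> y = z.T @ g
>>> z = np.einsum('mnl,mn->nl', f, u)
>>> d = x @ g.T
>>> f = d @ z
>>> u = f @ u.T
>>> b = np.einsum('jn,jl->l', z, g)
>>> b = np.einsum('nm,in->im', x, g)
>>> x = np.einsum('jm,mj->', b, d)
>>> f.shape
(11, 3)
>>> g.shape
(3, 11)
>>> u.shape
(11, 11)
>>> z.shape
(3, 3)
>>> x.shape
()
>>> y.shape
(11, 3, 11)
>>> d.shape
(11, 3)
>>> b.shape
(3, 11)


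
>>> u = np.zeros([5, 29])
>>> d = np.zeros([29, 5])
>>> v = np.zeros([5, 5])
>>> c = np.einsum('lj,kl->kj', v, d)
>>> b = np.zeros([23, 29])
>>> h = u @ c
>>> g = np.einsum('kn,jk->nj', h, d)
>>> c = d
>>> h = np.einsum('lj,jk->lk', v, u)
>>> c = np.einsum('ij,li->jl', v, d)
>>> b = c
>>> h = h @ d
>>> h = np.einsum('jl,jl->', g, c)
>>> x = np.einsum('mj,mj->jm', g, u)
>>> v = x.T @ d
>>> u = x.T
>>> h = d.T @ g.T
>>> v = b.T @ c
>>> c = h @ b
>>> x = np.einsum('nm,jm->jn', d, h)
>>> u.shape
(5, 29)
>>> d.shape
(29, 5)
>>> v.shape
(29, 29)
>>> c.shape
(5, 29)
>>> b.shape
(5, 29)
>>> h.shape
(5, 5)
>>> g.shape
(5, 29)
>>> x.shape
(5, 29)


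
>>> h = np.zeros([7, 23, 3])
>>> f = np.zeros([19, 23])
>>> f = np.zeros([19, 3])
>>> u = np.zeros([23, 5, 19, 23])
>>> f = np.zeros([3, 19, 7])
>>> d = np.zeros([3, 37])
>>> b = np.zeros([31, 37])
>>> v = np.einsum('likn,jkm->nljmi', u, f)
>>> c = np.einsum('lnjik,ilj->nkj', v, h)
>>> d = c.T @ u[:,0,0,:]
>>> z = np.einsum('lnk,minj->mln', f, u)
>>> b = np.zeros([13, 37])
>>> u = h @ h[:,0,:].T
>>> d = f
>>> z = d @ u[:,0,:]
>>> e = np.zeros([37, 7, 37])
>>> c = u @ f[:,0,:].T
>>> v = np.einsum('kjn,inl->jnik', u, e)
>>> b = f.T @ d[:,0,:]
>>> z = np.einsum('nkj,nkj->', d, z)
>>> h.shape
(7, 23, 3)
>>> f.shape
(3, 19, 7)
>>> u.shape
(7, 23, 7)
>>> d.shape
(3, 19, 7)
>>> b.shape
(7, 19, 7)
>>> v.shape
(23, 7, 37, 7)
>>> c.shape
(7, 23, 3)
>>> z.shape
()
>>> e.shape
(37, 7, 37)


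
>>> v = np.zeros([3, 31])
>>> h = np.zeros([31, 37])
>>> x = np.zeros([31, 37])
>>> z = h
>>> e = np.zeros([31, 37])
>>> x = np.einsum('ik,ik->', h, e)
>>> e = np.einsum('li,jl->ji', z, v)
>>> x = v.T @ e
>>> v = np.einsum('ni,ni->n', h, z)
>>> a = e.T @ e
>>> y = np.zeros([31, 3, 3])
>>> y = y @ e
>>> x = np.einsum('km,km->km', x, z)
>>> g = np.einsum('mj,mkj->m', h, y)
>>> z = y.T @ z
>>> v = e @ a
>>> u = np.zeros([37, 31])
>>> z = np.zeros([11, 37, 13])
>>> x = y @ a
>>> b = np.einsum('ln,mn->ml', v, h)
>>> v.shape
(3, 37)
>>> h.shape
(31, 37)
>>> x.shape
(31, 3, 37)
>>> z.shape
(11, 37, 13)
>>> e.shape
(3, 37)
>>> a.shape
(37, 37)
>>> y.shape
(31, 3, 37)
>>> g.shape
(31,)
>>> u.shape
(37, 31)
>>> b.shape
(31, 3)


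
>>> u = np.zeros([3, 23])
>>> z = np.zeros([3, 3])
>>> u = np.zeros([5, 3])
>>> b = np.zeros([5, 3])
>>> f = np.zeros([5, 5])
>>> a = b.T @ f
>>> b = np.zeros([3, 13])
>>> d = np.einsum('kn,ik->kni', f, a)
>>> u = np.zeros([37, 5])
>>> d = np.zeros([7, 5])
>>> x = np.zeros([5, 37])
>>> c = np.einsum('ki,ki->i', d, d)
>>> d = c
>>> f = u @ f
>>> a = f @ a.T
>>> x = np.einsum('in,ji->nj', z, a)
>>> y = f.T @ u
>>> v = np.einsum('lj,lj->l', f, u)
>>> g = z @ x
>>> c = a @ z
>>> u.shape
(37, 5)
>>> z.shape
(3, 3)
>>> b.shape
(3, 13)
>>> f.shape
(37, 5)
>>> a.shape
(37, 3)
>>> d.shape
(5,)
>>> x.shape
(3, 37)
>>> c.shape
(37, 3)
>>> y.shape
(5, 5)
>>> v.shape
(37,)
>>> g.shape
(3, 37)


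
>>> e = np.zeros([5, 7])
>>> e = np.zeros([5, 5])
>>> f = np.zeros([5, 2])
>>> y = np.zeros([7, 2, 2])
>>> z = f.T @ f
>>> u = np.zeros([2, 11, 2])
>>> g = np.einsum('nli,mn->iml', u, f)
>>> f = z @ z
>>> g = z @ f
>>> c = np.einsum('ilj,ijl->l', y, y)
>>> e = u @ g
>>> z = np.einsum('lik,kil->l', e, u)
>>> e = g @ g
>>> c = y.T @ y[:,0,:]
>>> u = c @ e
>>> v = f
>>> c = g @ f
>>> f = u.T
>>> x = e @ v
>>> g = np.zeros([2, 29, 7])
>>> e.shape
(2, 2)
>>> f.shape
(2, 2, 2)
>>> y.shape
(7, 2, 2)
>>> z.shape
(2,)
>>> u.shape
(2, 2, 2)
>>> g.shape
(2, 29, 7)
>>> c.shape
(2, 2)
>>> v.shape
(2, 2)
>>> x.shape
(2, 2)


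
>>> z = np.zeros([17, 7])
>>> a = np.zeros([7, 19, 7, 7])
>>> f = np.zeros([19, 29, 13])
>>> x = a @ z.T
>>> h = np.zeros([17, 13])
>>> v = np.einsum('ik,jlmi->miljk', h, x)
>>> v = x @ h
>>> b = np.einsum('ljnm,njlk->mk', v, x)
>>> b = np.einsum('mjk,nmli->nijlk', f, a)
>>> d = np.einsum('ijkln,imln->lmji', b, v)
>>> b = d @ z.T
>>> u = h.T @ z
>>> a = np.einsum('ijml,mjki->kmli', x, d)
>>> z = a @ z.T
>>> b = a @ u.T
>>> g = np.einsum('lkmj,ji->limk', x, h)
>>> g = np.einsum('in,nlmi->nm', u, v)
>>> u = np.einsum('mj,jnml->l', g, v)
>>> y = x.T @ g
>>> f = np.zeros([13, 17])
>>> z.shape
(7, 7, 17, 17)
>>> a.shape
(7, 7, 17, 7)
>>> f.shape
(13, 17)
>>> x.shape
(7, 19, 7, 17)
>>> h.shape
(17, 13)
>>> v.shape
(7, 19, 7, 13)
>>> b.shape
(7, 7, 17, 13)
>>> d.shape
(7, 19, 7, 7)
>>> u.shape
(13,)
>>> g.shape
(7, 7)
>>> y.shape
(17, 7, 19, 7)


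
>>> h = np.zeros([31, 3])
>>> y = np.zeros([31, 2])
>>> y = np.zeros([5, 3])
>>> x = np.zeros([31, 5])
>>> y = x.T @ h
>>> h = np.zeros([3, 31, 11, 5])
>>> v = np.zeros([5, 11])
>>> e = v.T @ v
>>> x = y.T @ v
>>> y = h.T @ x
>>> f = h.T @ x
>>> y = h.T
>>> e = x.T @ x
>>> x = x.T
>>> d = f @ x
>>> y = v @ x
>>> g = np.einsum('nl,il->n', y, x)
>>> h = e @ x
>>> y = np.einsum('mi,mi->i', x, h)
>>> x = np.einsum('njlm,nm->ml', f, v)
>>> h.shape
(11, 3)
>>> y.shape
(3,)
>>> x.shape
(11, 31)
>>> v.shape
(5, 11)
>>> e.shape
(11, 11)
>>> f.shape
(5, 11, 31, 11)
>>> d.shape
(5, 11, 31, 3)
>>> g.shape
(5,)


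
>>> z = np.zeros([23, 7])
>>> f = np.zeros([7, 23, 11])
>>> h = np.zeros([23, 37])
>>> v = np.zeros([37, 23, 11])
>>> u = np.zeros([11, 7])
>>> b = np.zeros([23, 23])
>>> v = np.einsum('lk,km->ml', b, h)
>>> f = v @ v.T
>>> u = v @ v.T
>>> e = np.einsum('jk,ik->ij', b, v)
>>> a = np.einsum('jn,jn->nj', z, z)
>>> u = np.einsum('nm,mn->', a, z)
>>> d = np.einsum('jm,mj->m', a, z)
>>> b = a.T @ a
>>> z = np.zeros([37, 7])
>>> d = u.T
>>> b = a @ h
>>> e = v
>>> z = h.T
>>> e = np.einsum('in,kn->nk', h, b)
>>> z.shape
(37, 23)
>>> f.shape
(37, 37)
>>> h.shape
(23, 37)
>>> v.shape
(37, 23)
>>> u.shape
()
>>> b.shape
(7, 37)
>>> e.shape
(37, 7)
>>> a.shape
(7, 23)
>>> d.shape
()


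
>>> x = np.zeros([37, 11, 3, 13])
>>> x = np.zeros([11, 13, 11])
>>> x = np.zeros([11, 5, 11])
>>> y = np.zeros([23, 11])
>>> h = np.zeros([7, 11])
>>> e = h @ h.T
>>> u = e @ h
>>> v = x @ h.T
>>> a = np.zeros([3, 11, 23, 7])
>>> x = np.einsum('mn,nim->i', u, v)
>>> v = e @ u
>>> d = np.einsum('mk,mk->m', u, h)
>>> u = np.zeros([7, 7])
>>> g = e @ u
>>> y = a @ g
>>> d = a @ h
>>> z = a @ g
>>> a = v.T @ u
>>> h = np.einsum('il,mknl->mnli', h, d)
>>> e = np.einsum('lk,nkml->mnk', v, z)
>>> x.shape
(5,)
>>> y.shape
(3, 11, 23, 7)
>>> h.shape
(3, 23, 11, 7)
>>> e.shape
(23, 3, 11)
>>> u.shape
(7, 7)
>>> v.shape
(7, 11)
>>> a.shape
(11, 7)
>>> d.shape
(3, 11, 23, 11)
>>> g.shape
(7, 7)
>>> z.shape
(3, 11, 23, 7)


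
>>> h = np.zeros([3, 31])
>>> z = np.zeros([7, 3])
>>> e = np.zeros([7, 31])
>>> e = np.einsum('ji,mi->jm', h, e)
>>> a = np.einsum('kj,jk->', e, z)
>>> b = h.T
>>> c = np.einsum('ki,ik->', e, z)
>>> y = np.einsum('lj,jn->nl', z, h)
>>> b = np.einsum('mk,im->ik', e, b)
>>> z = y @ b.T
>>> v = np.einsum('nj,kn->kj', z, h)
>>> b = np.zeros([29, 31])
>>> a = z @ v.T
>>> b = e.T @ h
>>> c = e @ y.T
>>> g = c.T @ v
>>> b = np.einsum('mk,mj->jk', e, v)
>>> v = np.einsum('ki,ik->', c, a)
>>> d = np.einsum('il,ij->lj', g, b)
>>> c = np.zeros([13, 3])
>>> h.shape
(3, 31)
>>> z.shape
(31, 31)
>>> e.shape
(3, 7)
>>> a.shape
(31, 3)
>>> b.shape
(31, 7)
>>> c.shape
(13, 3)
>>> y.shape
(31, 7)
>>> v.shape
()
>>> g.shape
(31, 31)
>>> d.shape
(31, 7)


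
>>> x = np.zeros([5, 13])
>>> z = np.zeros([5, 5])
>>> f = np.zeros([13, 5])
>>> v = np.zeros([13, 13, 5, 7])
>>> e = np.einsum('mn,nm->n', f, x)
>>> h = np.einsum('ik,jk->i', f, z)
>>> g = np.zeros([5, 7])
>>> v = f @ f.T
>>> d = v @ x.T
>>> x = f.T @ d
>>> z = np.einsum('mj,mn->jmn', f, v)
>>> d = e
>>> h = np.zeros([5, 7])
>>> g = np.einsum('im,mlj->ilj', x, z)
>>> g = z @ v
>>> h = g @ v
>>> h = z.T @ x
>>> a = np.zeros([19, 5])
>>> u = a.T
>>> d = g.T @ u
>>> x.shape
(5, 5)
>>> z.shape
(5, 13, 13)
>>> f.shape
(13, 5)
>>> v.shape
(13, 13)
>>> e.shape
(5,)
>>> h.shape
(13, 13, 5)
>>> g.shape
(5, 13, 13)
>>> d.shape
(13, 13, 19)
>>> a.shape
(19, 5)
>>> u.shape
(5, 19)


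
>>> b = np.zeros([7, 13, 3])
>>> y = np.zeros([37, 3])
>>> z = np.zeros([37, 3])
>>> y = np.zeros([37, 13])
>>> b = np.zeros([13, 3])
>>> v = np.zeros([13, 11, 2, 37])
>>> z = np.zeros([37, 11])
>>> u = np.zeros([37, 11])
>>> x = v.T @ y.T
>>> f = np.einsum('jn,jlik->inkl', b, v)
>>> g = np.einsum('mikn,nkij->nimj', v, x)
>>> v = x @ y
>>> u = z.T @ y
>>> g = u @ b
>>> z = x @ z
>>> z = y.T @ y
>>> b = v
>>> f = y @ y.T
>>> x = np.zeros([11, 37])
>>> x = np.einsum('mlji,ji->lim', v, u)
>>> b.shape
(37, 2, 11, 13)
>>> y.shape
(37, 13)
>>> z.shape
(13, 13)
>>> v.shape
(37, 2, 11, 13)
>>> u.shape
(11, 13)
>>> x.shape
(2, 13, 37)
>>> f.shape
(37, 37)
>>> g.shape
(11, 3)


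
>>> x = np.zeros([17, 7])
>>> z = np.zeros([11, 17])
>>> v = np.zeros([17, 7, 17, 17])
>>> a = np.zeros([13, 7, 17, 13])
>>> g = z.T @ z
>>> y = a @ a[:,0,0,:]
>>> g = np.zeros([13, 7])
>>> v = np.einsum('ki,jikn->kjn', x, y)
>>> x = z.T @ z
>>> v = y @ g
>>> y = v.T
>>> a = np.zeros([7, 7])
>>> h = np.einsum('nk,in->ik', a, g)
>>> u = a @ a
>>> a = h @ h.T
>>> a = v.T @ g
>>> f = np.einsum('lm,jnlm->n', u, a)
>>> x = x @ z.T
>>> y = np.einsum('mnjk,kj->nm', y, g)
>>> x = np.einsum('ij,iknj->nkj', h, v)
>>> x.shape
(17, 7, 7)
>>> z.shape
(11, 17)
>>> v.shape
(13, 7, 17, 7)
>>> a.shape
(7, 17, 7, 7)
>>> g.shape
(13, 7)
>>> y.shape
(17, 7)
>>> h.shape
(13, 7)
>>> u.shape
(7, 7)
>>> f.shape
(17,)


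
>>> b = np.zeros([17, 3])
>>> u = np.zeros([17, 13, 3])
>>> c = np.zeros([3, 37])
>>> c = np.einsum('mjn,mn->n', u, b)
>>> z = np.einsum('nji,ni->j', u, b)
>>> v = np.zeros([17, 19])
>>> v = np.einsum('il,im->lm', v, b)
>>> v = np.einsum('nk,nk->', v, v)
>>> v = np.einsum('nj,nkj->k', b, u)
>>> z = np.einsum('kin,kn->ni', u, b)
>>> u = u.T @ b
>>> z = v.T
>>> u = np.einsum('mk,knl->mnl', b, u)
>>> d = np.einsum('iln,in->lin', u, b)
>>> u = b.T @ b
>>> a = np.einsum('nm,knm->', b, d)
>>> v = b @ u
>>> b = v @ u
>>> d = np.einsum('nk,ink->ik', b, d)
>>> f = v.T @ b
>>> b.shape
(17, 3)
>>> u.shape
(3, 3)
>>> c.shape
(3,)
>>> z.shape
(13,)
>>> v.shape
(17, 3)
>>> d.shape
(13, 3)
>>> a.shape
()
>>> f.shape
(3, 3)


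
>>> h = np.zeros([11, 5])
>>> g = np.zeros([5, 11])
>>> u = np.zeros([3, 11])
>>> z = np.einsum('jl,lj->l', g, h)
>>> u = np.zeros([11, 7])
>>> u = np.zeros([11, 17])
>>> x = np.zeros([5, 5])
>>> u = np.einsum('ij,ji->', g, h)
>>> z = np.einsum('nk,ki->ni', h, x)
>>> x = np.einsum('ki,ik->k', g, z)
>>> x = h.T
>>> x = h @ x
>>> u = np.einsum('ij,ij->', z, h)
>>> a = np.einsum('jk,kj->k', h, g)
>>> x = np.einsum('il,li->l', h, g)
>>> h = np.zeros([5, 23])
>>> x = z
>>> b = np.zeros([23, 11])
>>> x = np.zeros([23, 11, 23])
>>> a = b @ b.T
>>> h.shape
(5, 23)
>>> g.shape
(5, 11)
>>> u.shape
()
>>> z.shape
(11, 5)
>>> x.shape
(23, 11, 23)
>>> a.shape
(23, 23)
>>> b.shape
(23, 11)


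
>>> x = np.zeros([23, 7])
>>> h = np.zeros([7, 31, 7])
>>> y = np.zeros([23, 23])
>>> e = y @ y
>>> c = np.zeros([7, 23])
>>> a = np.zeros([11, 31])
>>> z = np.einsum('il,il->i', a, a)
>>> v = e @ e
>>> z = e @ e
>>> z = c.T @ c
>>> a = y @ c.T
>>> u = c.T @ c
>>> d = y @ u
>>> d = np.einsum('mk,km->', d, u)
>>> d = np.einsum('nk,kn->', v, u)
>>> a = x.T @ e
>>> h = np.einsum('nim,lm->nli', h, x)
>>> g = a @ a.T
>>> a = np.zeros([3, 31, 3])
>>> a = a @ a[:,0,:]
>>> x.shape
(23, 7)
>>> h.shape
(7, 23, 31)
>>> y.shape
(23, 23)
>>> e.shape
(23, 23)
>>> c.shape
(7, 23)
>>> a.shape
(3, 31, 3)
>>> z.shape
(23, 23)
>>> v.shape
(23, 23)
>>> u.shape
(23, 23)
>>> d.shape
()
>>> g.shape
(7, 7)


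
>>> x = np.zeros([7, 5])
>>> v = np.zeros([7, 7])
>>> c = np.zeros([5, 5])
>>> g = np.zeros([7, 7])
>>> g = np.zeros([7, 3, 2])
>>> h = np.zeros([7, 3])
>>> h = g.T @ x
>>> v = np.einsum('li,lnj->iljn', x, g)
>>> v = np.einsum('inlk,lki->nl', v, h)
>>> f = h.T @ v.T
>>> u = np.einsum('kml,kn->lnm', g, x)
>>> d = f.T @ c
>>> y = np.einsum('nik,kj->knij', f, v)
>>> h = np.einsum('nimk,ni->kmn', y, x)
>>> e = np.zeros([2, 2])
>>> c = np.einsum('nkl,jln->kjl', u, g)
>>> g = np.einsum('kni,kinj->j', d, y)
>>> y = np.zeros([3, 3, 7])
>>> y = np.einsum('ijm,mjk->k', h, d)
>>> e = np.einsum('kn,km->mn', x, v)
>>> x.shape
(7, 5)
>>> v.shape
(7, 2)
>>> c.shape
(5, 7, 3)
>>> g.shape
(2,)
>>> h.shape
(2, 3, 7)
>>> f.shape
(5, 3, 7)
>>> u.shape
(2, 5, 3)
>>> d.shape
(7, 3, 5)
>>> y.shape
(5,)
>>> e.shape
(2, 5)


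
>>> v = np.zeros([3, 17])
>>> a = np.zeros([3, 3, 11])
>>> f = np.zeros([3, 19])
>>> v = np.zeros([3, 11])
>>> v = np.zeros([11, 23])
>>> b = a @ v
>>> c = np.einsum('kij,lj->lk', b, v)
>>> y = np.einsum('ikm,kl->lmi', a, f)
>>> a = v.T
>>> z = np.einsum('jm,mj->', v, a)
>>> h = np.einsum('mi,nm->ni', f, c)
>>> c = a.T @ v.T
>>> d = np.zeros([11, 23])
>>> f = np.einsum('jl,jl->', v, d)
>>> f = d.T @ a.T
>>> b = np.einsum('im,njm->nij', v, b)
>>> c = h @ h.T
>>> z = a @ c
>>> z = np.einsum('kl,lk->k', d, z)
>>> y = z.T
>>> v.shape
(11, 23)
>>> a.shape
(23, 11)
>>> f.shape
(23, 23)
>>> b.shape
(3, 11, 3)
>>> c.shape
(11, 11)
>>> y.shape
(11,)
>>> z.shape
(11,)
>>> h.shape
(11, 19)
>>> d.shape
(11, 23)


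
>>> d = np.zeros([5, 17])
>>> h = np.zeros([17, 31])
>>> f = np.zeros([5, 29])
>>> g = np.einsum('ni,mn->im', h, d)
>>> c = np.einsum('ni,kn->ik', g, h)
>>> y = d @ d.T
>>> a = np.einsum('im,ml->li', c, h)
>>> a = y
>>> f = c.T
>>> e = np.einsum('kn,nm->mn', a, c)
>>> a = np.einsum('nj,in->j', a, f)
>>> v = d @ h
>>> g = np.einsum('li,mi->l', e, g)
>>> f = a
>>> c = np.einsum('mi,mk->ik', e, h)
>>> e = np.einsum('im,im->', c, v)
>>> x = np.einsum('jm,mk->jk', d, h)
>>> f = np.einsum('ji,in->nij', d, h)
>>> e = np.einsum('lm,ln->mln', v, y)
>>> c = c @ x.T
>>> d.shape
(5, 17)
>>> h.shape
(17, 31)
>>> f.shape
(31, 17, 5)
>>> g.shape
(17,)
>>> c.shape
(5, 5)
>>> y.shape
(5, 5)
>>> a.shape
(5,)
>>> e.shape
(31, 5, 5)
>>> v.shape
(5, 31)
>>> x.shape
(5, 31)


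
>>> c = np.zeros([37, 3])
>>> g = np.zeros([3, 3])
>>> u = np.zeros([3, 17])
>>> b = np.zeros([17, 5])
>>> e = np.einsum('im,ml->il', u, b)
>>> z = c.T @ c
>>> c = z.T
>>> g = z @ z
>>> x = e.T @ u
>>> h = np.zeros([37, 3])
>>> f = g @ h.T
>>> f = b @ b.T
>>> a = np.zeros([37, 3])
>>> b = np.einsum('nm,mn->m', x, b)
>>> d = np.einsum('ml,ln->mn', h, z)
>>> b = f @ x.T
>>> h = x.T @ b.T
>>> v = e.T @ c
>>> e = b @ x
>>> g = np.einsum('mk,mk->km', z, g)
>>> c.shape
(3, 3)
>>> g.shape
(3, 3)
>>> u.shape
(3, 17)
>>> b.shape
(17, 5)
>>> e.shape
(17, 17)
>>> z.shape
(3, 3)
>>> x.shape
(5, 17)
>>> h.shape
(17, 17)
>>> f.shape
(17, 17)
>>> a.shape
(37, 3)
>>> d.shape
(37, 3)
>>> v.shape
(5, 3)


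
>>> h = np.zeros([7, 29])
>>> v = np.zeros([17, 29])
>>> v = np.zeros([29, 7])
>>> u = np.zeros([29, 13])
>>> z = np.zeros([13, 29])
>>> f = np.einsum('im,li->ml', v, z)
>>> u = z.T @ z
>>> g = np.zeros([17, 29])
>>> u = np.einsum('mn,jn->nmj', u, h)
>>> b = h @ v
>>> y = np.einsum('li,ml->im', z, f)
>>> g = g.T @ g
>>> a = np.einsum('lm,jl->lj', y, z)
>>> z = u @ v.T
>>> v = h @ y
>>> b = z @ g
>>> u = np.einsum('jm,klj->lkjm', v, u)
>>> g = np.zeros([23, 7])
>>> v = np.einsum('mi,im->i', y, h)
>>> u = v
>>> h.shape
(7, 29)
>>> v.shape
(7,)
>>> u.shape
(7,)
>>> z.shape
(29, 29, 29)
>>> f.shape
(7, 13)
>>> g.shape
(23, 7)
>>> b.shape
(29, 29, 29)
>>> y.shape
(29, 7)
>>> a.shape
(29, 13)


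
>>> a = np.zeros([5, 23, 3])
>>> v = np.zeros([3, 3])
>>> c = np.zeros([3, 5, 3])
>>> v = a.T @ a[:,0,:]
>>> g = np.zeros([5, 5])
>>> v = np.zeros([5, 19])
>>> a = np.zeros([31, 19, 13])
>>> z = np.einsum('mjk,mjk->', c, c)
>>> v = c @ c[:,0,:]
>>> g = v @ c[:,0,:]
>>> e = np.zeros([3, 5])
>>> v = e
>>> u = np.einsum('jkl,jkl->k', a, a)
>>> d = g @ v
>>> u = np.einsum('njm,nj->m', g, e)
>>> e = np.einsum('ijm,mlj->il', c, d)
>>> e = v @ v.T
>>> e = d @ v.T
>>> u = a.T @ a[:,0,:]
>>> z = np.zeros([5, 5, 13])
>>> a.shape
(31, 19, 13)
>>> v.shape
(3, 5)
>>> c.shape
(3, 5, 3)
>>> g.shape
(3, 5, 3)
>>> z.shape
(5, 5, 13)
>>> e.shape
(3, 5, 3)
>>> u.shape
(13, 19, 13)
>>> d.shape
(3, 5, 5)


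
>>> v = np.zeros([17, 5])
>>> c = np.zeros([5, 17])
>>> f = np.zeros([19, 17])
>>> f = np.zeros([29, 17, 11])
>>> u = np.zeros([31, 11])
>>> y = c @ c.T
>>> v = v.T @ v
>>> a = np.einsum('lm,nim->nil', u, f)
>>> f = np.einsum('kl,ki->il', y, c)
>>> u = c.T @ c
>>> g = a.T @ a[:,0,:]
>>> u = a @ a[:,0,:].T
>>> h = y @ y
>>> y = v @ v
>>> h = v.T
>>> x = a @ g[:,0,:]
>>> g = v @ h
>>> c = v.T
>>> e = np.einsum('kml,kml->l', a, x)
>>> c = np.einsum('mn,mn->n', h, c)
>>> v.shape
(5, 5)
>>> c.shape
(5,)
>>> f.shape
(17, 5)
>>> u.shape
(29, 17, 29)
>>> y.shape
(5, 5)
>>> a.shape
(29, 17, 31)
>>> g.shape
(5, 5)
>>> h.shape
(5, 5)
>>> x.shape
(29, 17, 31)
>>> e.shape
(31,)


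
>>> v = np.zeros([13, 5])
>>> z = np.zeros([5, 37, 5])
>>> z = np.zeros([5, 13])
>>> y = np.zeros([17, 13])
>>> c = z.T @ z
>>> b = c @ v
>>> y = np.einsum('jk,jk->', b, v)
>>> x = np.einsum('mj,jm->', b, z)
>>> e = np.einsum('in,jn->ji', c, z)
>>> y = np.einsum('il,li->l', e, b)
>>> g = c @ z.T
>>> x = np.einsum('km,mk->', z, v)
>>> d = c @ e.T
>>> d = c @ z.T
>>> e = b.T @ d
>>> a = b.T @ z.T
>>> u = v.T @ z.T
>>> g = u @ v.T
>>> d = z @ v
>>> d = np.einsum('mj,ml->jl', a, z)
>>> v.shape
(13, 5)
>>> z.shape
(5, 13)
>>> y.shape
(13,)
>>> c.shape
(13, 13)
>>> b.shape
(13, 5)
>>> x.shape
()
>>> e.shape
(5, 5)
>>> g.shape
(5, 13)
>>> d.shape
(5, 13)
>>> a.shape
(5, 5)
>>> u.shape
(5, 5)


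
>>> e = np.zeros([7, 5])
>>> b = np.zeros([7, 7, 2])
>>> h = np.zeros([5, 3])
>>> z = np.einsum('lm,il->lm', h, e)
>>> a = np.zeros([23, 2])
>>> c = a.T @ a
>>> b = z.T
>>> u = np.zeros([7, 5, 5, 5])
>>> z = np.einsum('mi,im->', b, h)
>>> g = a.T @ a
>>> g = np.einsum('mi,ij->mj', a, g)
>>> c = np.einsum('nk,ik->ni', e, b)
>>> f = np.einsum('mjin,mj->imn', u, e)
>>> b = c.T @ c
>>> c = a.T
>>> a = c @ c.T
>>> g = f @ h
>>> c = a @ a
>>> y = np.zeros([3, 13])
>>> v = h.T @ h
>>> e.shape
(7, 5)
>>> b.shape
(3, 3)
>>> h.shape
(5, 3)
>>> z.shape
()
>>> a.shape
(2, 2)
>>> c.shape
(2, 2)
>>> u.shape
(7, 5, 5, 5)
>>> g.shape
(5, 7, 3)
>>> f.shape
(5, 7, 5)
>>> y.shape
(3, 13)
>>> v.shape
(3, 3)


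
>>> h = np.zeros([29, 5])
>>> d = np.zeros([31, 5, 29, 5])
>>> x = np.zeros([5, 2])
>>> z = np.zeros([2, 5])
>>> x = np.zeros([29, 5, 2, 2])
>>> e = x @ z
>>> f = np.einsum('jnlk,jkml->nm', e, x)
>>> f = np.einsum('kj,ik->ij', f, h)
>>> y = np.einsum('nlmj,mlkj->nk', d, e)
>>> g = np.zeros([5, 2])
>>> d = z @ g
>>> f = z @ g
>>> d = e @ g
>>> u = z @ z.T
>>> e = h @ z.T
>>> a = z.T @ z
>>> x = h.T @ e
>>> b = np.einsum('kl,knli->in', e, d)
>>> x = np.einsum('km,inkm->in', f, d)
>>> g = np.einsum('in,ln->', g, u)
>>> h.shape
(29, 5)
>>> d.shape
(29, 5, 2, 2)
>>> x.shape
(29, 5)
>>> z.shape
(2, 5)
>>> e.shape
(29, 2)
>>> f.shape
(2, 2)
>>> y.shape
(31, 2)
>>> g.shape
()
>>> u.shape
(2, 2)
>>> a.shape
(5, 5)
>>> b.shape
(2, 5)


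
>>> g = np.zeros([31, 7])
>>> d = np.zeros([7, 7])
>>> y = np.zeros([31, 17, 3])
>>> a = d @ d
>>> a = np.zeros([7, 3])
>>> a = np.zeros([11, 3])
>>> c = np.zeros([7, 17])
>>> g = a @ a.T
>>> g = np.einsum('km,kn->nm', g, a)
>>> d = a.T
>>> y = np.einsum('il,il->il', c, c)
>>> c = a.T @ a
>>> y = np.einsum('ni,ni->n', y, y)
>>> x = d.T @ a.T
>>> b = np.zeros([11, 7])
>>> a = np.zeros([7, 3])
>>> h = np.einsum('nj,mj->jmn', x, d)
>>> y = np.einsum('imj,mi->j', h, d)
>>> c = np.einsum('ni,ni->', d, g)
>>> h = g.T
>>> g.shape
(3, 11)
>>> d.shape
(3, 11)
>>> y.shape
(11,)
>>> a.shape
(7, 3)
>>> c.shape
()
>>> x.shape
(11, 11)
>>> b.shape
(11, 7)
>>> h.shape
(11, 3)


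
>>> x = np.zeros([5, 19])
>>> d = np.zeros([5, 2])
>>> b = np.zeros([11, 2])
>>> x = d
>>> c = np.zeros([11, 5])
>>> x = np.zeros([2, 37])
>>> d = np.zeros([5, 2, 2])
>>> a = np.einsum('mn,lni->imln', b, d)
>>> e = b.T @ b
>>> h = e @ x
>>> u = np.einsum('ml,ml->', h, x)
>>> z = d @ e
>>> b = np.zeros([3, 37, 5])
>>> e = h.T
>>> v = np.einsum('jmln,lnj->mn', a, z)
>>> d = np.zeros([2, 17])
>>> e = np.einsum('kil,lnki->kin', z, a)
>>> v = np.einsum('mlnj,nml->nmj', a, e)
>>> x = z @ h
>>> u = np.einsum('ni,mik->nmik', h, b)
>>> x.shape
(5, 2, 37)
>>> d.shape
(2, 17)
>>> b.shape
(3, 37, 5)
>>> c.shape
(11, 5)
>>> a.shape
(2, 11, 5, 2)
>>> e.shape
(5, 2, 11)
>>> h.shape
(2, 37)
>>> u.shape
(2, 3, 37, 5)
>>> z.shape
(5, 2, 2)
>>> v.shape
(5, 2, 2)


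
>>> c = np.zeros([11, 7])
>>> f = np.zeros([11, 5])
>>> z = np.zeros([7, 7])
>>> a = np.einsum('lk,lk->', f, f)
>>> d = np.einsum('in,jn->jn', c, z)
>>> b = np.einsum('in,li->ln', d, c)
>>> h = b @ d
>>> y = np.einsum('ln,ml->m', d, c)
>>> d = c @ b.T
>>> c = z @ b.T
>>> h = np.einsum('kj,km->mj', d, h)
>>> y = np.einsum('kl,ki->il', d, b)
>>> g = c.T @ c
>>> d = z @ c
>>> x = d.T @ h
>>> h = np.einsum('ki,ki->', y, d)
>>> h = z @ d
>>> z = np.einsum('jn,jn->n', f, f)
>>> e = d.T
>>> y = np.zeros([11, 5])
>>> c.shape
(7, 11)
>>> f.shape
(11, 5)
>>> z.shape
(5,)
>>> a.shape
()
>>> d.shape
(7, 11)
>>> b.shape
(11, 7)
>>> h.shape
(7, 11)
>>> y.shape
(11, 5)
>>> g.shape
(11, 11)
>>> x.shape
(11, 11)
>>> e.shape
(11, 7)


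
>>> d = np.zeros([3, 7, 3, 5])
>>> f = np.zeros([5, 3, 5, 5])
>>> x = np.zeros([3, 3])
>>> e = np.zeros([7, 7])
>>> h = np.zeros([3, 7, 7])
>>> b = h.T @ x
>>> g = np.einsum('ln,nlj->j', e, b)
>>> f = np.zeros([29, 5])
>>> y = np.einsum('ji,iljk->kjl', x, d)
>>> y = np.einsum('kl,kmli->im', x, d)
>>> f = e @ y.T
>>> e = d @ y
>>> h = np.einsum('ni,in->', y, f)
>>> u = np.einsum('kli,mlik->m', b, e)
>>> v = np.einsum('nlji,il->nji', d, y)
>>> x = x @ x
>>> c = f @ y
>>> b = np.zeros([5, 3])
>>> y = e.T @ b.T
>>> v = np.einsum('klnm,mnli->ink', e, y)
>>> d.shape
(3, 7, 3, 5)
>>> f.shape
(7, 5)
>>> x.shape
(3, 3)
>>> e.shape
(3, 7, 3, 7)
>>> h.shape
()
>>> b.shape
(5, 3)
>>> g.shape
(3,)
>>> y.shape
(7, 3, 7, 5)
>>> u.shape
(3,)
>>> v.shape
(5, 3, 3)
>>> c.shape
(7, 7)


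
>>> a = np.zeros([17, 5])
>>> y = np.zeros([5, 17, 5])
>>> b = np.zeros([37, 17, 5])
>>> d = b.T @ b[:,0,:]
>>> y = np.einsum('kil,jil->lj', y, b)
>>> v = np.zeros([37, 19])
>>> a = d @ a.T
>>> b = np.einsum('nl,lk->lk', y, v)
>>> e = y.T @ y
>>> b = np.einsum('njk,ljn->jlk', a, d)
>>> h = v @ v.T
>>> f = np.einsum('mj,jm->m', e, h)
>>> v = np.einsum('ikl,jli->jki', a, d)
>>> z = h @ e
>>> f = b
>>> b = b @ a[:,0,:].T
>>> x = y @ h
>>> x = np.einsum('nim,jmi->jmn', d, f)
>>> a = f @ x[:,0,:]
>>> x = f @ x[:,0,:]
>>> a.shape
(17, 5, 5)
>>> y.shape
(5, 37)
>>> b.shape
(17, 5, 5)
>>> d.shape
(5, 17, 5)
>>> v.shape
(5, 17, 5)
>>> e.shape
(37, 37)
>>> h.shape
(37, 37)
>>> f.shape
(17, 5, 17)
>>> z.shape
(37, 37)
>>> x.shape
(17, 5, 5)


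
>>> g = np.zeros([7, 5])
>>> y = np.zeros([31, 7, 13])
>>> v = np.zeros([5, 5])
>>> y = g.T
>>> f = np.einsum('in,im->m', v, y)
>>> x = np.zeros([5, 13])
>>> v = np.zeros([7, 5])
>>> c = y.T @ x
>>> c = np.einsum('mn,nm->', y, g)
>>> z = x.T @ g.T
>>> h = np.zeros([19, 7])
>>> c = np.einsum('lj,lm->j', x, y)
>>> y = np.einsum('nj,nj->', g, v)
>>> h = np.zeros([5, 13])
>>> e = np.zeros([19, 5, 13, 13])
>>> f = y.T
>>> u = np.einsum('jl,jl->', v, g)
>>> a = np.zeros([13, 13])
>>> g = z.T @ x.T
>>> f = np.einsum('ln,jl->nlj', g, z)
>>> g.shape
(7, 5)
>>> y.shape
()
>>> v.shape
(7, 5)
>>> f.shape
(5, 7, 13)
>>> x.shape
(5, 13)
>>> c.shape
(13,)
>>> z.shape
(13, 7)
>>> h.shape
(5, 13)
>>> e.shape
(19, 5, 13, 13)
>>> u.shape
()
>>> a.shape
(13, 13)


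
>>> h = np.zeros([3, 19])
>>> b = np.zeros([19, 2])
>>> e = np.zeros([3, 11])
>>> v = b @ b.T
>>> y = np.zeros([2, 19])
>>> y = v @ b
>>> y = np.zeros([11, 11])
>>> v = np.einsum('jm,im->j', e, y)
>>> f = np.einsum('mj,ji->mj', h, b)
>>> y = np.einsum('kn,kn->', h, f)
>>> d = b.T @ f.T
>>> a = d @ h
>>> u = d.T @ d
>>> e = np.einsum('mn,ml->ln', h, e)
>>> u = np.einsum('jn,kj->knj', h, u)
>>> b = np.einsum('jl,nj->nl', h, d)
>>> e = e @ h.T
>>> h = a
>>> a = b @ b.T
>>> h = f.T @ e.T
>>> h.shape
(19, 11)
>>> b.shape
(2, 19)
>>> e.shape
(11, 3)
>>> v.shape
(3,)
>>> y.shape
()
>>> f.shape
(3, 19)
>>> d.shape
(2, 3)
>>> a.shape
(2, 2)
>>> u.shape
(3, 19, 3)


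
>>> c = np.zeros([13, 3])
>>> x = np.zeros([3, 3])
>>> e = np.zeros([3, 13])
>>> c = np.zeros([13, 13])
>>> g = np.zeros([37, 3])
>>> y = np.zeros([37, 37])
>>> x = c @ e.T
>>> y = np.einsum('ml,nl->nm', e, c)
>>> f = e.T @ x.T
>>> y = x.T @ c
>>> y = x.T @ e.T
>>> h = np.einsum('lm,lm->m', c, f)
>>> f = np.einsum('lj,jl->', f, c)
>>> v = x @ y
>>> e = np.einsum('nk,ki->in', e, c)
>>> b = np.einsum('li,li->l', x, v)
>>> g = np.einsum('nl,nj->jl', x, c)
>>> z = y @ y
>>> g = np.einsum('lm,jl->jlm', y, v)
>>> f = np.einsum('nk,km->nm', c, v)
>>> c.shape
(13, 13)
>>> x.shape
(13, 3)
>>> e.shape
(13, 3)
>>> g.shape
(13, 3, 3)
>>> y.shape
(3, 3)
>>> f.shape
(13, 3)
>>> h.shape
(13,)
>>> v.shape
(13, 3)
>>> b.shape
(13,)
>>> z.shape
(3, 3)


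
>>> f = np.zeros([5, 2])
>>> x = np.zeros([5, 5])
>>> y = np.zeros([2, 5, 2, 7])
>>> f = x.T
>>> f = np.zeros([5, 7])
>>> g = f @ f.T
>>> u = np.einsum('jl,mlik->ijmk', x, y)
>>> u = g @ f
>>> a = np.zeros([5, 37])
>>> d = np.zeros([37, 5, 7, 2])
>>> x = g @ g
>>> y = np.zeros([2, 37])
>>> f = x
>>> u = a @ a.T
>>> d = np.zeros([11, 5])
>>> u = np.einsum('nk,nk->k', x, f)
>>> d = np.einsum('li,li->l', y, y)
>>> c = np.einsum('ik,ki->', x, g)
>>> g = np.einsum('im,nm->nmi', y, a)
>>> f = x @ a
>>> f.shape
(5, 37)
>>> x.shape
(5, 5)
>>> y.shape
(2, 37)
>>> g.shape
(5, 37, 2)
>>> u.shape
(5,)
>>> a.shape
(5, 37)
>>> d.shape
(2,)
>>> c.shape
()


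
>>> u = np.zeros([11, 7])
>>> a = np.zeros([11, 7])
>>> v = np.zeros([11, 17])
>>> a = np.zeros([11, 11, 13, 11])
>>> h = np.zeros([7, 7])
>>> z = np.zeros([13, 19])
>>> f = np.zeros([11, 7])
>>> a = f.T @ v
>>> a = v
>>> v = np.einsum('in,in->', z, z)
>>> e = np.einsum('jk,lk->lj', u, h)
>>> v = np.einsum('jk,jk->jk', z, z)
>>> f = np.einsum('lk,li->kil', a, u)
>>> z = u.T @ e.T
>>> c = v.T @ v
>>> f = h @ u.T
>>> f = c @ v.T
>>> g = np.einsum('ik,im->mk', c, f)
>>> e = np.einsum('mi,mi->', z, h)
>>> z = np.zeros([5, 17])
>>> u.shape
(11, 7)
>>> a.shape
(11, 17)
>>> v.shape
(13, 19)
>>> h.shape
(7, 7)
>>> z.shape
(5, 17)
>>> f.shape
(19, 13)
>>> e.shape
()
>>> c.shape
(19, 19)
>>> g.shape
(13, 19)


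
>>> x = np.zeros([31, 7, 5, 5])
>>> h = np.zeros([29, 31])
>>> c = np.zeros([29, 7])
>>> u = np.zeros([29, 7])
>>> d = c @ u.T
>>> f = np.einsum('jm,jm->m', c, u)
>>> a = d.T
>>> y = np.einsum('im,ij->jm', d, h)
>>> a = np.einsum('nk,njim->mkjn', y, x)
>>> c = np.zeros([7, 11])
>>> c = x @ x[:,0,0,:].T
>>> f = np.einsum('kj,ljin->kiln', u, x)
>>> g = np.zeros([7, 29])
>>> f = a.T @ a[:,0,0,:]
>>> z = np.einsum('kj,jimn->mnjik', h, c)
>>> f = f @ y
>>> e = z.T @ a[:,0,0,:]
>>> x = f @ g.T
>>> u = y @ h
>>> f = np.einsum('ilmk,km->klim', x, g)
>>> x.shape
(31, 7, 29, 7)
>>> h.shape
(29, 31)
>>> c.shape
(31, 7, 5, 31)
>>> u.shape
(31, 31)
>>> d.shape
(29, 29)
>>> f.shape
(7, 7, 31, 29)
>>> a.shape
(5, 29, 7, 31)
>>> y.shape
(31, 29)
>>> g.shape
(7, 29)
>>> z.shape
(5, 31, 31, 7, 29)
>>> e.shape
(29, 7, 31, 31, 31)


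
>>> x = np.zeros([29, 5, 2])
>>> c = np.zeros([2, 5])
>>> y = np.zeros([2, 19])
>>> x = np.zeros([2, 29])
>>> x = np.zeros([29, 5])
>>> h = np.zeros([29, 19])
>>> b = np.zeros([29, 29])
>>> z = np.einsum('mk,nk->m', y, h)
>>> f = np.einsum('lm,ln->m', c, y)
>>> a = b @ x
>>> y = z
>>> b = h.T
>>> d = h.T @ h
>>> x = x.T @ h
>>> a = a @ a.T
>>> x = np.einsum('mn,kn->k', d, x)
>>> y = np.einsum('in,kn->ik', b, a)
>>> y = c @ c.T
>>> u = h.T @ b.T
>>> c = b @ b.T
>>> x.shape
(5,)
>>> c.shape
(19, 19)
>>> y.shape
(2, 2)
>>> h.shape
(29, 19)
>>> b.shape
(19, 29)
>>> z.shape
(2,)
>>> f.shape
(5,)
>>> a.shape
(29, 29)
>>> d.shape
(19, 19)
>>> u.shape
(19, 19)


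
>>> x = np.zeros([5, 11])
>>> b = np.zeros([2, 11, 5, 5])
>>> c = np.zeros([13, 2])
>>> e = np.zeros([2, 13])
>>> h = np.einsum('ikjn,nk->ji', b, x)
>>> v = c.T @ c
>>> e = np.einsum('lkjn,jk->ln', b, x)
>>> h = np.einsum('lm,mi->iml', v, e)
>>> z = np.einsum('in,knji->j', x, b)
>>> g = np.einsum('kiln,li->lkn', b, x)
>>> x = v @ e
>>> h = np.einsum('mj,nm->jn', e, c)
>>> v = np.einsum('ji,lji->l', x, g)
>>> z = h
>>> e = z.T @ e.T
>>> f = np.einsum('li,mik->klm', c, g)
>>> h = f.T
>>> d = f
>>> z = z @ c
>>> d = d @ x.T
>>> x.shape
(2, 5)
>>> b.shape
(2, 11, 5, 5)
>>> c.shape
(13, 2)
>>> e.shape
(13, 2)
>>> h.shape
(5, 13, 5)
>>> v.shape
(5,)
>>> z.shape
(5, 2)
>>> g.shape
(5, 2, 5)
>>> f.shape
(5, 13, 5)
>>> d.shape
(5, 13, 2)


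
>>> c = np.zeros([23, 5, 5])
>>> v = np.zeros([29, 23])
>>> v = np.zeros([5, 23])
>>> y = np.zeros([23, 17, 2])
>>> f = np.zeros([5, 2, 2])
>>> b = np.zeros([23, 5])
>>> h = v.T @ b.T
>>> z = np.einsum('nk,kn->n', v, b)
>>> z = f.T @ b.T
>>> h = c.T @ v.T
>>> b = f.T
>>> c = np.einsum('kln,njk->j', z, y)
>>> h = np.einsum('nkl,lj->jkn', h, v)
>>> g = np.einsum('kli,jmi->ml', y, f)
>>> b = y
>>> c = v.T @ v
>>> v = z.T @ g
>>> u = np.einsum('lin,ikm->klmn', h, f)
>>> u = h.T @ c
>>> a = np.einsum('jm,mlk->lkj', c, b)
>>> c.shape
(23, 23)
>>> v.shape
(23, 2, 17)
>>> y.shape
(23, 17, 2)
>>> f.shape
(5, 2, 2)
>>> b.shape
(23, 17, 2)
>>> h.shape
(23, 5, 5)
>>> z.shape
(2, 2, 23)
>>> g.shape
(2, 17)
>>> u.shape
(5, 5, 23)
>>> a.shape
(17, 2, 23)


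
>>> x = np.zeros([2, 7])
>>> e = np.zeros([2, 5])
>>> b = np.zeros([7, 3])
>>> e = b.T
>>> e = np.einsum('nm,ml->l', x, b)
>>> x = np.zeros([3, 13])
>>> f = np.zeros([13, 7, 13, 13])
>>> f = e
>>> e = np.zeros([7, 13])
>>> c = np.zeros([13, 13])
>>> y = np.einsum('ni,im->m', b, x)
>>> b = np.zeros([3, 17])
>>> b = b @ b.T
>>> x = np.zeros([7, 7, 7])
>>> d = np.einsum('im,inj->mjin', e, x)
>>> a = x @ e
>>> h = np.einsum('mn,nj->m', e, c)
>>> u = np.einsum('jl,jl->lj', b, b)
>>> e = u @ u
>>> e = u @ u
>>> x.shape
(7, 7, 7)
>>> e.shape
(3, 3)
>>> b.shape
(3, 3)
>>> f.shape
(3,)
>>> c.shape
(13, 13)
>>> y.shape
(13,)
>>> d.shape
(13, 7, 7, 7)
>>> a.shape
(7, 7, 13)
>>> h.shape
(7,)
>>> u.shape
(3, 3)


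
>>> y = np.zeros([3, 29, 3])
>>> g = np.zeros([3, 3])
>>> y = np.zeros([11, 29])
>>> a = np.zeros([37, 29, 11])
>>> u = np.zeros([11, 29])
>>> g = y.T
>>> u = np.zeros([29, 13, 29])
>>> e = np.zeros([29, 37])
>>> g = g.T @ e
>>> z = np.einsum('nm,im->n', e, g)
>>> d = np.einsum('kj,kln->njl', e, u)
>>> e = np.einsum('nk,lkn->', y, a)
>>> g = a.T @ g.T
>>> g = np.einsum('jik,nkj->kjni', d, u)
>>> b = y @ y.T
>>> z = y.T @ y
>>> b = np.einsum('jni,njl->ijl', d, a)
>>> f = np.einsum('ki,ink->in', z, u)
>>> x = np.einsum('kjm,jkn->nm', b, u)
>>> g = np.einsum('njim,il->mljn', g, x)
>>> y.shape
(11, 29)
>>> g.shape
(37, 11, 29, 13)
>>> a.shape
(37, 29, 11)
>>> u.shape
(29, 13, 29)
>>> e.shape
()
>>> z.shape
(29, 29)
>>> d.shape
(29, 37, 13)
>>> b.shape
(13, 29, 11)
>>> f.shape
(29, 13)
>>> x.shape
(29, 11)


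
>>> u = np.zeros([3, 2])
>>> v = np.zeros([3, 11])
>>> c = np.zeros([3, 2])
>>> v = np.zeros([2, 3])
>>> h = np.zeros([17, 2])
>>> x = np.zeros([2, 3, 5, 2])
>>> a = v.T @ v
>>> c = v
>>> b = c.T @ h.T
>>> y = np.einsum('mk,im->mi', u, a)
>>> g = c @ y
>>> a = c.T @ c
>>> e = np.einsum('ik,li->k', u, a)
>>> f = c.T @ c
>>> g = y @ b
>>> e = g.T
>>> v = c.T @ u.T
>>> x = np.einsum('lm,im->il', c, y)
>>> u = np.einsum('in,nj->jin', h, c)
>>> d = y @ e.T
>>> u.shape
(3, 17, 2)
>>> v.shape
(3, 3)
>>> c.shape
(2, 3)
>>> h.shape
(17, 2)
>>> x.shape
(3, 2)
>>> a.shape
(3, 3)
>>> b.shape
(3, 17)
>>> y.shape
(3, 3)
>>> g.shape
(3, 17)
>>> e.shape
(17, 3)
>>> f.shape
(3, 3)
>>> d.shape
(3, 17)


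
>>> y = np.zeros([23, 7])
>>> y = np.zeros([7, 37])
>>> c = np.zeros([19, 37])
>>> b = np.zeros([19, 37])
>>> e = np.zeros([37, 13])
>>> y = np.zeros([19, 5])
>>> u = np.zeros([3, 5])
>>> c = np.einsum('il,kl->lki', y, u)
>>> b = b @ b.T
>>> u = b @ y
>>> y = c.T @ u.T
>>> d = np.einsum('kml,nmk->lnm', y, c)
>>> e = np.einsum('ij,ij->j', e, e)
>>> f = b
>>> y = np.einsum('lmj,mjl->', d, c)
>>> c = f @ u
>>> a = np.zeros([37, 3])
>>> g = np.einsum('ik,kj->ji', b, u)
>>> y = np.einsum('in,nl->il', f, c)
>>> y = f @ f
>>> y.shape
(19, 19)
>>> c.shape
(19, 5)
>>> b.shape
(19, 19)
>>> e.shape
(13,)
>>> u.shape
(19, 5)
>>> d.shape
(19, 5, 3)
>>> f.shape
(19, 19)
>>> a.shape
(37, 3)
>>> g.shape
(5, 19)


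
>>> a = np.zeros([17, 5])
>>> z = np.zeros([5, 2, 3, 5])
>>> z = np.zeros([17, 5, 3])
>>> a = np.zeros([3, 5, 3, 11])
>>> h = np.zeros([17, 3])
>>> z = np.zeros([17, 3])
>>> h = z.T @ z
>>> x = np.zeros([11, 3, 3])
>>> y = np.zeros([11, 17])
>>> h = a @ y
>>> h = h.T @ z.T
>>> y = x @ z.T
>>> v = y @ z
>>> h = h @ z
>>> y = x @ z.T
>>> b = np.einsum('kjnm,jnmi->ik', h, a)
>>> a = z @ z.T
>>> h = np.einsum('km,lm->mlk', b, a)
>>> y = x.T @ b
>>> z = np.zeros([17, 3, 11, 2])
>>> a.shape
(17, 17)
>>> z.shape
(17, 3, 11, 2)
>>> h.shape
(17, 17, 11)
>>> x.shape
(11, 3, 3)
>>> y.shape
(3, 3, 17)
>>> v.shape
(11, 3, 3)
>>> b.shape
(11, 17)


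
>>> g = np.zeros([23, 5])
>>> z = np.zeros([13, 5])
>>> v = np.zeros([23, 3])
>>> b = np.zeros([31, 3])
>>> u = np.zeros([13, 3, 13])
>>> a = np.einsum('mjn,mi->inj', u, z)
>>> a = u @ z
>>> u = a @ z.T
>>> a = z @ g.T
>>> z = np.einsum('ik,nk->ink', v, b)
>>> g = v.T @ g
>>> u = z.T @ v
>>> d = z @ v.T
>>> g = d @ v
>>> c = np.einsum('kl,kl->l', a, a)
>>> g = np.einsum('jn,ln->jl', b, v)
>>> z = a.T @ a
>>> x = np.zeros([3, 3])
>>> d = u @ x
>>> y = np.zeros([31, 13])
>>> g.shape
(31, 23)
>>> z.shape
(23, 23)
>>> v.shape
(23, 3)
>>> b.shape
(31, 3)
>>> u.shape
(3, 31, 3)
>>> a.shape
(13, 23)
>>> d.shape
(3, 31, 3)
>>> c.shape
(23,)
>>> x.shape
(3, 3)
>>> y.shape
(31, 13)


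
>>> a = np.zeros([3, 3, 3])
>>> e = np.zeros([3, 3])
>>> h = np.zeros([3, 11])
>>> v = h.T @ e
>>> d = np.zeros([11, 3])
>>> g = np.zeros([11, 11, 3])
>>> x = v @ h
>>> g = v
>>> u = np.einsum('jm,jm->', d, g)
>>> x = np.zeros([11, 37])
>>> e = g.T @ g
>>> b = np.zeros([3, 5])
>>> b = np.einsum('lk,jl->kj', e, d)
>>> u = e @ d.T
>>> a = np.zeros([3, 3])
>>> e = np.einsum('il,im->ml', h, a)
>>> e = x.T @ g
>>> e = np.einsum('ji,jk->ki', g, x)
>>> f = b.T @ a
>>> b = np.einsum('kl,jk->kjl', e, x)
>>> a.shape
(3, 3)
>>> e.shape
(37, 3)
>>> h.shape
(3, 11)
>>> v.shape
(11, 3)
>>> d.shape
(11, 3)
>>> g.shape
(11, 3)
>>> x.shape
(11, 37)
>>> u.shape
(3, 11)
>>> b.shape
(37, 11, 3)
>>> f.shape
(11, 3)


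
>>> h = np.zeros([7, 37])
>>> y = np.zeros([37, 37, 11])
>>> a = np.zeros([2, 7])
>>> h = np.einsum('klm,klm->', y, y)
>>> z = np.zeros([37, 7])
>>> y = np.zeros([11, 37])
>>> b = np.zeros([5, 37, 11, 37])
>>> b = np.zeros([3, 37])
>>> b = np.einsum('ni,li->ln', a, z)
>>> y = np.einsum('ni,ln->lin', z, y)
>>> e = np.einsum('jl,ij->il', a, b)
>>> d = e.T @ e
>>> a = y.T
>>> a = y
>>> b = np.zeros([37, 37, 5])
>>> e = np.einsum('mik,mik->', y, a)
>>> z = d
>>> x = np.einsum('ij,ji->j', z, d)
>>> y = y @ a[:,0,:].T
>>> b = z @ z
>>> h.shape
()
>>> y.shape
(11, 7, 11)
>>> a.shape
(11, 7, 37)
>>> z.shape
(7, 7)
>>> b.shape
(7, 7)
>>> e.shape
()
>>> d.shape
(7, 7)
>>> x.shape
(7,)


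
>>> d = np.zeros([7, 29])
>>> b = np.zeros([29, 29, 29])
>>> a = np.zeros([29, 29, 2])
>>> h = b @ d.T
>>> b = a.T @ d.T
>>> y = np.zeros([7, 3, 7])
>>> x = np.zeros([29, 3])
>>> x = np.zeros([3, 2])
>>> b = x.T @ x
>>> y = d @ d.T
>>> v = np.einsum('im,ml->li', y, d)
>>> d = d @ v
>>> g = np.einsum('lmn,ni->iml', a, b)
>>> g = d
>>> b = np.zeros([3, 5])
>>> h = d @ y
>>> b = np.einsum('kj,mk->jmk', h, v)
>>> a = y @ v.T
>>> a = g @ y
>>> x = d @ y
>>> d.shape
(7, 7)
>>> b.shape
(7, 29, 7)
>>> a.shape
(7, 7)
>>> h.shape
(7, 7)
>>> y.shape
(7, 7)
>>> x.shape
(7, 7)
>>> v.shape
(29, 7)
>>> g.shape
(7, 7)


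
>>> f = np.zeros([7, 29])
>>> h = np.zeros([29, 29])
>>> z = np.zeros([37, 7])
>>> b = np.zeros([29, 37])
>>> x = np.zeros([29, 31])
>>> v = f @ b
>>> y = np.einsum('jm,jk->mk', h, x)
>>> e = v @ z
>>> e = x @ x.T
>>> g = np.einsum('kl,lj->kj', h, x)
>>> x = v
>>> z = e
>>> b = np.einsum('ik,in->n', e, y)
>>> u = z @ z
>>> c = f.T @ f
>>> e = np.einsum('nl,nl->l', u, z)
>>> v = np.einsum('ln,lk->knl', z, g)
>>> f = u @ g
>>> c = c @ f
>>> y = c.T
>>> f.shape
(29, 31)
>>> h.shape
(29, 29)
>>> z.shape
(29, 29)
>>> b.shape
(31,)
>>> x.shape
(7, 37)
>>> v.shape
(31, 29, 29)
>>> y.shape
(31, 29)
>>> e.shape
(29,)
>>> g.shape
(29, 31)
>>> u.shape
(29, 29)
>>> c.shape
(29, 31)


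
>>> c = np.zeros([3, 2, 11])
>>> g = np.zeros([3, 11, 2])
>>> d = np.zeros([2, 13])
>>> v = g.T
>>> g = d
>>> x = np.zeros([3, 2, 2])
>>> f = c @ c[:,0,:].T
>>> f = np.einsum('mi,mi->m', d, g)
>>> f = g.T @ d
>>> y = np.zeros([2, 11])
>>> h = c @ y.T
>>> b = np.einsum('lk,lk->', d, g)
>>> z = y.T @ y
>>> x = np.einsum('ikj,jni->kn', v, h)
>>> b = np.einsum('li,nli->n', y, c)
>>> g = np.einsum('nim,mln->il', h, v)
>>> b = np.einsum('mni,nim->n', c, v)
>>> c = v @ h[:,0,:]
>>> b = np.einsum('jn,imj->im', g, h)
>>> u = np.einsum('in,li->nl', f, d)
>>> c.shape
(2, 11, 2)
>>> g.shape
(2, 11)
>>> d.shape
(2, 13)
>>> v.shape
(2, 11, 3)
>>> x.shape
(11, 2)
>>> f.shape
(13, 13)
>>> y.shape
(2, 11)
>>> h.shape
(3, 2, 2)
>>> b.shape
(3, 2)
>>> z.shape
(11, 11)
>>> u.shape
(13, 2)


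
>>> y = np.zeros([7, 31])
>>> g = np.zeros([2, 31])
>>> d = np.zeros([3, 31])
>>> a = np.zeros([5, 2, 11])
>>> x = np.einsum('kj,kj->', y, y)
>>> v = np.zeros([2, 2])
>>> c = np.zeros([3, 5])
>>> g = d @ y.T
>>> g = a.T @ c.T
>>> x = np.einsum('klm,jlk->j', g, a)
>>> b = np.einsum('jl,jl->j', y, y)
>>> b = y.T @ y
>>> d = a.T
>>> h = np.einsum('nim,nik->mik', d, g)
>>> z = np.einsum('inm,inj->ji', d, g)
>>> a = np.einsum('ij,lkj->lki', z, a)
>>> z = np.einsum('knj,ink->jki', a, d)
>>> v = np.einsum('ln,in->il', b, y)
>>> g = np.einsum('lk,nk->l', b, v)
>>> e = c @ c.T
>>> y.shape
(7, 31)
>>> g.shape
(31,)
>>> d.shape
(11, 2, 5)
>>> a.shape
(5, 2, 3)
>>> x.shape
(5,)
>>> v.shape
(7, 31)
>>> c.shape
(3, 5)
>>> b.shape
(31, 31)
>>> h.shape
(5, 2, 3)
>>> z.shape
(3, 5, 11)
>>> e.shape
(3, 3)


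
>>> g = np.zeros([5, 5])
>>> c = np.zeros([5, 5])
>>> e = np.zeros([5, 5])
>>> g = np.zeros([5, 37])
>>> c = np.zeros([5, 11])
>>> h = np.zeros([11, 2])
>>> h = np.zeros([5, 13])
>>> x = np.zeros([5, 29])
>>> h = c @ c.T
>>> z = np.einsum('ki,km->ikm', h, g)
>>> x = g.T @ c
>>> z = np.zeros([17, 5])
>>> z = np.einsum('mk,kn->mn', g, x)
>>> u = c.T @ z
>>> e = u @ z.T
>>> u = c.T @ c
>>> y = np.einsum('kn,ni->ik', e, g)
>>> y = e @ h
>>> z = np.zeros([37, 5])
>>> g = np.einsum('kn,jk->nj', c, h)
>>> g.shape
(11, 5)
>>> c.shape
(5, 11)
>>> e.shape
(11, 5)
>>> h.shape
(5, 5)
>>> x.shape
(37, 11)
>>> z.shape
(37, 5)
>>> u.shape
(11, 11)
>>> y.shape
(11, 5)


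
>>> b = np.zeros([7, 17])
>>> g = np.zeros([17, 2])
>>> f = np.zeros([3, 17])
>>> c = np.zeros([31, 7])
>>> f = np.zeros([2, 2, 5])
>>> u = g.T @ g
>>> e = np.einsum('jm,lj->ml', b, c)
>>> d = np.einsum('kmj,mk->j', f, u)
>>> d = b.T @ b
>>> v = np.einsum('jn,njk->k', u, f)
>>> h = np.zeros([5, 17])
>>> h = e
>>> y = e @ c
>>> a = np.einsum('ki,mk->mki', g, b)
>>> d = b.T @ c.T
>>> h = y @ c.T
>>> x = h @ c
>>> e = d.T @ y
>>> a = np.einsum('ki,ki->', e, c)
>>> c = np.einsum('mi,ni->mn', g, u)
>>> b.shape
(7, 17)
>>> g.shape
(17, 2)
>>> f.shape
(2, 2, 5)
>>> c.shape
(17, 2)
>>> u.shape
(2, 2)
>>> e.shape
(31, 7)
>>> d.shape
(17, 31)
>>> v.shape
(5,)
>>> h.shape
(17, 31)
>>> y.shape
(17, 7)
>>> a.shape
()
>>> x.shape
(17, 7)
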